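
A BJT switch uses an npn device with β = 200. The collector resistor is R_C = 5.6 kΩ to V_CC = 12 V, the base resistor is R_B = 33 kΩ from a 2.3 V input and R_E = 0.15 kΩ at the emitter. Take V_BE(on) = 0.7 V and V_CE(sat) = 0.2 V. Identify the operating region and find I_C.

Assume active: I_B = (2.3 − 0.7)/(33 + 201×0.15) = 0.0253 mA, I_C = β·I_B = 5.07 mA.
Then V_CE = 12 − 5.07×5.6 − 5.09×0.15 = -17.1 V < 0.2 V — the active assumption fails.
Re-solve with V_CE = 0.2 V. KCL at the emitter: V_E/R_E = (V_BB−0.7−V_E)/R_B + (V_CC−0.2−V_E)/R_C, giving V_E = 0.314 V.
I_C = (V_CC − 0.2 − V_E)/R_C = (11.8 − 0.314)/5.6 = 2.05 mA.
Check: I_B = (1.6 − 0.314)/33 = 0.039 mA, and β·I_B = 7.8 mA > I_C, confirming saturation.

saturation; I_C ≈ 2.1 mA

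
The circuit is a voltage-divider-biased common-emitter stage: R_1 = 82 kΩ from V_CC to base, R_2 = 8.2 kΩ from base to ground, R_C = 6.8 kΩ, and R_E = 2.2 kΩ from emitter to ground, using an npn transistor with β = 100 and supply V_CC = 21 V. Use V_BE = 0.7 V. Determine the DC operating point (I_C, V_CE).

I_C ≈ 0.53 mA, V_CE ≈ 16 V

Thevenize the base divider: V_Th = V_CC·R_2/(R_1+R_2) = 21×8.2/90.2 = 1.91 V, R_Th = R_1‖R_2 = 7.45 kΩ.
Base-emitter loop: V_Th = I_B·R_Th + V_BE + (β+1)I_B·R_E, so I_B = (1.91 − 0.7) / (7.45 + 101×2.2) = 0.00526 mA.
I_C = β·I_B = 100×0.00526 = 0.526 mA, and I_E = (β+1)I_B = 0.532 mA.
V_CE = V_CC − I_C·R_C − I_E·R_E = 21 − 0.526×6.8 − 0.532×2.2 = 16.3 V.
V_CE = 16.3 V > 0.2 V confirms active-region operation.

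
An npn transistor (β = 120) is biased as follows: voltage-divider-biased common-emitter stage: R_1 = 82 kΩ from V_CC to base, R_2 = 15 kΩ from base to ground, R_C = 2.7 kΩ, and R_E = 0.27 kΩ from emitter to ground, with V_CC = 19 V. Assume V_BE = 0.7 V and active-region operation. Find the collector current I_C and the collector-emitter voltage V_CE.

I_C ≈ 5.9 mA, V_CE ≈ 1.4 V

Thevenize the base divider: V_Th = V_CC·R_2/(R_1+R_2) = 19×15/97 = 2.94 V, R_Th = R_1‖R_2 = 12.7 kΩ.
Base-emitter loop: V_Th = I_B·R_Th + V_BE + (β+1)I_B·R_E, so I_B = (2.94 − 0.7) / (12.7 + 121×0.27) = 0.0494 mA.
I_C = β·I_B = 120×0.0494 = 5.92 mA, and I_E = (β+1)I_B = 5.97 mA.
V_CE = V_CC − I_C·R_C − I_E·R_E = 19 − 5.92×2.7 − 5.97×0.27 = 1.4 V.
V_CE = 1.4 V > 0.2 V confirms active-region operation.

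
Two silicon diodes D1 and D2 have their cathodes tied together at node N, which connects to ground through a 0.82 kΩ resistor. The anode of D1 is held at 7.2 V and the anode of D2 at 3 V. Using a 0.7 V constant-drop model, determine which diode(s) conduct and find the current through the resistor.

Only D1 conducts; I_R ≈ 7.9 mA

Assume both conduct. Then node N would need to be at both 7.2−0.7 = 6.5 V and 3−0.7 = 2.3 V, which is impossible.
Assume only D1 conducts: V_N = 7.2 − 0.7 = 6.5 V, so I_R = 6.5/0.82 = 7.93 mA.
Check D2: its anode-to-cathode voltage is 3 − 6.5 = -3.5 V < 0.7 V, so it is off. The assumption is consistent.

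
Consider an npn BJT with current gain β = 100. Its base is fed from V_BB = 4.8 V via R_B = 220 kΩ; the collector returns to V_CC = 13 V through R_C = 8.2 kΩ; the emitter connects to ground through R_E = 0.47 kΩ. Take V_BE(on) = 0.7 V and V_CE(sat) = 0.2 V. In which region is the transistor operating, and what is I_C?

Assume active: I_B = (4.8 − 0.7)/(220 + 101×0.47) = 0.0153 mA, I_C = β·I_B = 1.53 mA.
Then V_CE = 13 − 1.53×8.2 − 1.55×0.47 = -0.297 V < 0.2 V — the active assumption fails.
Re-solve with V_CE = 0.2 V. KCL at the emitter: V_E/R_E = (V_BB−0.7−V_E)/R_B + (V_CC−0.2−V_E)/R_C, giving V_E = 0.701 V.
I_C = (V_CC − 0.2 − V_E)/R_C = (12.8 − 0.701)/8.2 = 1.48 mA.
Check: I_B = (4.1 − 0.701)/220 = 0.0155 mA, and β·I_B = 1.55 mA > I_C, confirming saturation.

saturation; I_C ≈ 1.5 mA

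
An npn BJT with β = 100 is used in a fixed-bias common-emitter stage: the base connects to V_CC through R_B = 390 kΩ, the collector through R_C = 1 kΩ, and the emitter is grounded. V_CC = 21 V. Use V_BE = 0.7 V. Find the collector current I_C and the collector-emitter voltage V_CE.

I_C ≈ 5.2 mA, V_CE ≈ 16 V

Base loop: V_CC = I_B·R_B + V_BE, so I_B = (21 − 0.7)/390 kΩ = 0.0521 mA.
In the active region I_C = β·I_B = 100 × 0.0521 = 5.21 mA.
Collector loop: V_CE = V_CC − I_C·R_C = 21 − 5.21×1 = 15.8 V.
Since V_CE = 15.8 V > V_CE(sat) ≈ 0.2 V, the transistor is in the active region as assumed.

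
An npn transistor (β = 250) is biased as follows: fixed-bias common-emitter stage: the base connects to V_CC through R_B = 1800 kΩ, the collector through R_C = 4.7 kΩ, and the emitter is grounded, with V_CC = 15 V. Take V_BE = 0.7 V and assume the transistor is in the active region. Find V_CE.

Base loop: V_CC = I_B·R_B + V_BE, so I_B = (15 − 0.7)/1800 kΩ = 0.00794 mA.
In the active region I_C = β·I_B = 250 × 0.00794 = 1.99 mA.
Collector loop: V_CE = V_CC − I_C·R_C = 15 − 1.99×4.7 = 5.67 V.
Since V_CE = 5.67 V > V_CE(sat) ≈ 0.2 V, the transistor is in the active region as assumed.

V_CE ≈ 5.7 V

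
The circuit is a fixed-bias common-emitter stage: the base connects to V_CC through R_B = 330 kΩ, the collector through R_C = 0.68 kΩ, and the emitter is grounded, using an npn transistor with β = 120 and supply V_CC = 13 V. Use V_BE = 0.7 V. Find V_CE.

Base loop: V_CC = I_B·R_B + V_BE, so I_B = (13 − 0.7)/330 kΩ = 0.0373 mA.
In the active region I_C = β·I_B = 120 × 0.0373 = 4.47 mA.
Collector loop: V_CE = V_CC − I_C·R_C = 13 − 4.47×0.68 = 9.96 V.
Since V_CE = 9.96 V > V_CE(sat) ≈ 0.2 V, the transistor is in the active region as assumed.

V_CE ≈ 10 V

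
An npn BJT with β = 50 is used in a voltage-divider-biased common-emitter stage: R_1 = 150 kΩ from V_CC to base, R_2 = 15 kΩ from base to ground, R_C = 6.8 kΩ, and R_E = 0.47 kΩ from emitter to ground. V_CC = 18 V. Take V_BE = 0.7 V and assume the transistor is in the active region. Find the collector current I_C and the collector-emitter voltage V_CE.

I_C ≈ 1.2 mA, V_CE ≈ 8.9 V

Thevenize the base divider: V_Th = V_CC·R_2/(R_1+R_2) = 18×15/165 = 1.64 V, R_Th = R_1‖R_2 = 13.6 kΩ.
Base-emitter loop: V_Th = I_B·R_Th + V_BE + (β+1)I_B·R_E, so I_B = (1.64 − 0.7) / (13.6 + 51×0.47) = 0.0249 mA.
I_C = β·I_B = 50×0.0249 = 1.24 mA, and I_E = (β+1)I_B = 1.27 mA.
V_CE = V_CC − I_C·R_C − I_E·R_E = 18 − 1.24×6.8 − 1.27×0.47 = 8.94 V.
V_CE = 8.94 V > 0.2 V confirms active-region operation.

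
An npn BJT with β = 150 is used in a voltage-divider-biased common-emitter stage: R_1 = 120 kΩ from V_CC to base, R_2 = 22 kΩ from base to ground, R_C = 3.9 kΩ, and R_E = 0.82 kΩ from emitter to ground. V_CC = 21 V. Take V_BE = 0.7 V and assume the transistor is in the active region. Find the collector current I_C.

Thevenize the base divider: V_Th = V_CC·R_2/(R_1+R_2) = 21×22/142 = 3.25 V, R_Th = R_1‖R_2 = 18.6 kΩ.
Base-emitter loop: V_Th = I_B·R_Th + V_BE + (β+1)I_B·R_E, so I_B = (3.25 − 0.7) / (18.6 + 151×0.82) = 0.0179 mA.
I_C = β·I_B = 150×0.0179 = 2.69 mA, and I_E = (β+1)I_B = 2.71 mA.
V_CE = V_CC − I_C·R_C − I_E·R_E = 21 − 2.69×3.9 − 2.71×0.82 = 8.29 V.
V_CE = 8.29 V > 0.2 V confirms active-region operation.

I_C ≈ 2.7 mA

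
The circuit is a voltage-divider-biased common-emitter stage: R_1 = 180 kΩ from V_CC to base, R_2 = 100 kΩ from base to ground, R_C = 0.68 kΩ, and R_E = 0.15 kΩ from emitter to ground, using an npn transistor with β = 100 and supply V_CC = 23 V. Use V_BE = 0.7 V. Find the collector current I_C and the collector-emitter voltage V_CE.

Thevenize the base divider: V_Th = V_CC·R_2/(R_1+R_2) = 23×100/280 = 8.21 V, R_Th = R_1‖R_2 = 64.3 kΩ.
Base-emitter loop: V_Th = I_B·R_Th + V_BE + (β+1)I_B·R_E, so I_B = (8.21 − 0.7) / (64.3 + 101×0.15) = 0.0946 mA.
I_C = β·I_B = 100×0.0946 = 9.46 mA, and I_E = (β+1)I_B = 9.55 mA.
V_CE = V_CC − I_C·R_C − I_E·R_E = 23 − 9.46×0.68 − 9.55×0.15 = 15.1 V.
V_CE = 15.1 V > 0.2 V confirms active-region operation.

I_C ≈ 9.5 mA, V_CE ≈ 15 V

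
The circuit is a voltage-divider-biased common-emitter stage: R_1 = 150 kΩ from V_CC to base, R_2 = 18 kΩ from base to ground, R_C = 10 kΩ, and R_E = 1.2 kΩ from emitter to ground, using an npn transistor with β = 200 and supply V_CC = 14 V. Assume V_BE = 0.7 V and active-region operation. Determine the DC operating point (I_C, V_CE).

Thevenize the base divider: V_Th = V_CC·R_2/(R_1+R_2) = 14×18/168 = 1.5 V, R_Th = R_1‖R_2 = 16.1 kΩ.
Base-emitter loop: V_Th = I_B·R_Th + V_BE + (β+1)I_B·R_E, so I_B = (1.5 − 0.7) / (16.1 + 201×1.2) = 0.00311 mA.
I_C = β·I_B = 200×0.00311 = 0.622 mA, and I_E = (β+1)I_B = 0.625 mA.
V_CE = V_CC − I_C·R_C − I_E·R_E = 14 − 0.622×10 − 0.625×1.2 = 7.03 V.
V_CE = 7.03 V > 0.2 V confirms active-region operation.

I_C ≈ 0.62 mA, V_CE ≈ 7 V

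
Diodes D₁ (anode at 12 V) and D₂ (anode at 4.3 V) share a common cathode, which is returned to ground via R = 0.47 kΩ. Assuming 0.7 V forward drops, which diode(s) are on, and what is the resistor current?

Assume both conduct. Then node N would need to be at both 12−0.7 = 11.3 V and 4.3−0.7 = 3.6 V, which is impossible.
Assume only D₁ conducts: V_N = 12 − 0.7 = 11.3 V, so I_R = 11.3/0.47 = 24 mA.
Check D₂: its anode-to-cathode voltage is 4.3 − 11.3 = -7 V < 0.7 V, so it is off. The assumption is consistent.

Only D₁ conducts; I_R ≈ 24 mA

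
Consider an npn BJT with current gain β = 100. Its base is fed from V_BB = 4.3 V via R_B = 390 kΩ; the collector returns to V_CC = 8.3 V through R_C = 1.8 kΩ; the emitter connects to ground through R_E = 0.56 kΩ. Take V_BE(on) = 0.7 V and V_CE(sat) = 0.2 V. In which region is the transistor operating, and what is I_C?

Assume active. Base-emitter loop: I_B = (V_BB − V_BE)/(R_B + (β+1)R_E) = (4.3 − 0.7)/(390 + 101×0.56) = 0.00806 mA.
I_C = β·I_B = 100×0.00806 = 0.806 mA.
V_CE = V_CC − I_C·R_C − I_E·R_E = 8.3 − 0.806×1.8 − 0.814×0.56 = 6.39 V > V_CE(sat), so the active-region assumption holds.

active; I_C ≈ 0.81 mA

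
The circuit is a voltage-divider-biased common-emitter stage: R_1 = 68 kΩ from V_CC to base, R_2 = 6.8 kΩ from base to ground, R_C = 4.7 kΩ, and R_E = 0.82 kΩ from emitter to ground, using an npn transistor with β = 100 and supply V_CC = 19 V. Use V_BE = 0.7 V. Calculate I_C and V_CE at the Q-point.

Thevenize the base divider: V_Th = V_CC·R_2/(R_1+R_2) = 19×6.8/74.8 = 1.73 V, R_Th = R_1‖R_2 = 6.18 kΩ.
Base-emitter loop: V_Th = I_B·R_Th + V_BE + (β+1)I_B·R_E, so I_B = (1.73 − 0.7) / (6.18 + 101×0.82) = 0.0115 mA.
I_C = β·I_B = 100×0.0115 = 1.15 mA, and I_E = (β+1)I_B = 1.17 mA.
V_CE = V_CC − I_C·R_C − I_E·R_E = 19 − 1.15×4.7 − 1.17×0.82 = 12.6 V.
V_CE = 12.6 V > 0.2 V confirms active-region operation.

I_C ≈ 1.2 mA, V_CE ≈ 13 V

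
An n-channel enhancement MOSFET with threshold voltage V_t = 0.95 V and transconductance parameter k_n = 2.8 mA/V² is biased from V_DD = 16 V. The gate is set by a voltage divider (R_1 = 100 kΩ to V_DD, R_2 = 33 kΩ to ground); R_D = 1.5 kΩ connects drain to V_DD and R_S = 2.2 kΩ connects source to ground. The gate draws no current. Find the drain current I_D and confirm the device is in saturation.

V_G = V_DD·R_2/(R_1+R_2) = 16×33/133 = 3.97 V.
Assume saturation: I_D = (k_n/2)(V_GS − V_t)² with V_GS = V_G − I_D·R_S = 3.97 − 2.2·I_D.
Substituting gives 6.78·I_D² − 19.6·I_D + 12.8 = 0, with roots I_D = 0.99 or 1.9 mA.
The root I_D = 1.9 mA gives V_GS = -0.216 V ≤ V_t, so take I_D = 0.99 mA.
Then V_GS = 1.79 V and V_DS = V_DD − I_D(R_D+R_S) = 16 − 0.99×3.7 = 12.3 V.
Saturation requires V_DS ≥ V_GS − V_t = 0.841 V; 12.3 ≥ 0.841 ✓.

I_D ≈ 0.99 mA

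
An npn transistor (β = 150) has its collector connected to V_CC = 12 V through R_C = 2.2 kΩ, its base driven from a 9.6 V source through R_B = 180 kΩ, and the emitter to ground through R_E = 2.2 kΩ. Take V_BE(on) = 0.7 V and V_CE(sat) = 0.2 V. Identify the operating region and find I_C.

active; I_C ≈ 2.6 mA

Assume active. Base-emitter loop: I_B = (V_BB − V_BE)/(R_B + (β+1)R_E) = (9.6 − 0.7)/(180 + 151×2.2) = 0.0174 mA.
I_C = β·I_B = 150×0.0174 = 2.61 mA.
V_CE = V_CC − I_C·R_C − I_E·R_E = 12 − 2.61×2.2 − 2.62×2.2 = 0.494 V > V_CE(sat), so the active-region assumption holds.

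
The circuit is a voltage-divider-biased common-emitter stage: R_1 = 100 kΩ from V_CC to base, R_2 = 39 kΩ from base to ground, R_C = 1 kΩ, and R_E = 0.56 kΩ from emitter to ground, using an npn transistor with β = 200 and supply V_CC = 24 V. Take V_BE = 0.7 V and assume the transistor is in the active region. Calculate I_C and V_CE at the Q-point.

I_C ≈ 8.6 mA, V_CE ≈ 11 V

Thevenize the base divider: V_Th = V_CC·R_2/(R_1+R_2) = 24×39/139 = 6.73 V, R_Th = R_1‖R_2 = 28.1 kΩ.
Base-emitter loop: V_Th = I_B·R_Th + V_BE + (β+1)I_B·R_E, so I_B = (6.73 − 0.7) / (28.1 + 201×0.56) = 0.0429 mA.
I_C = β·I_B = 200×0.0429 = 8.58 mA, and I_E = (β+1)I_B = 8.62 mA.
V_CE = V_CC − I_C·R_C − I_E·R_E = 24 − 8.58×1 − 8.62×0.56 = 10.6 V.
V_CE = 10.6 V > 0.2 V confirms active-region operation.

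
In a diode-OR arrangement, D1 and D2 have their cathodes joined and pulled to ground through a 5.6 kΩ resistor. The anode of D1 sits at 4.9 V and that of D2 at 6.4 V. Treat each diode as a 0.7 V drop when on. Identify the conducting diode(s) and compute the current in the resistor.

Assume both conduct. Then node N would need to be at both 4.9−0.7 = 4.2 V and 6.4−0.7 = 5.7 V, which is impossible.
Assume only D2 conducts: V_N = 6.4 − 0.7 = 5.7 V, so I_R = 5.7/5.6 = 1.02 mA.
Check D1: its anode-to-cathode voltage is 4.9 − 5.7 = -0.8 V < 0.7 V, so it is off. The assumption is consistent.

Only D2 conducts; I_R ≈ 1 mA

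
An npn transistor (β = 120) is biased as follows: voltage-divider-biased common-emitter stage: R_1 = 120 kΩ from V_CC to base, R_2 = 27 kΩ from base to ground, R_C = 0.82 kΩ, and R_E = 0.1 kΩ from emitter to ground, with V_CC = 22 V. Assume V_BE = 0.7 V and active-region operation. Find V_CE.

Thevenize the base divider: V_Th = V_CC·R_2/(R_1+R_2) = 22×27/147 = 4.04 V, R_Th = R_1‖R_2 = 22 kΩ.
Base-emitter loop: V_Th = I_B·R_Th + V_BE + (β+1)I_B·R_E, so I_B = (4.04 − 0.7) / (22 + 121×0.1) = 0.0979 mA.
I_C = β·I_B = 120×0.0979 = 11.7 mA, and I_E = (β+1)I_B = 11.8 mA.
V_CE = V_CC − I_C·R_C − I_E·R_E = 22 − 11.7×0.82 − 11.8×0.1 = 11.2 V.
V_CE = 11.2 V > 0.2 V confirms active-region operation.

V_CE ≈ 11 V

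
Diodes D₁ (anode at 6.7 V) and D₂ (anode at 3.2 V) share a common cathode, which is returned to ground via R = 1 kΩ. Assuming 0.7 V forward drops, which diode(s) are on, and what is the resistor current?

Only D₁ conducts; I_R ≈ 6 mA

Assume both conduct. Then node N would need to be at both 6.7−0.7 = 6 V and 3.2−0.7 = 2.5 V, which is impossible.
Assume only D₁ conducts: V_N = 6.7 − 0.7 = 6 V, so I_R = 6/1 = 6 mA.
Check D₂: its anode-to-cathode voltage is 3.2 − 6 = -2.8 V < 0.7 V, so it is off. The assumption is consistent.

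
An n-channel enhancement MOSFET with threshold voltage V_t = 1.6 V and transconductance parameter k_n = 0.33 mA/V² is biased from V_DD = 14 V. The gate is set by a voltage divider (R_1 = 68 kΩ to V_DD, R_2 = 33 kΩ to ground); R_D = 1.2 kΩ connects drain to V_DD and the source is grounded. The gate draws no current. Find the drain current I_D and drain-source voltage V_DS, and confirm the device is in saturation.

V_G = V_DD·R_2/(R_1+R_2) = 14×33/101 = 4.57 V. With the source grounded, V_GS = V_G = 4.57 V.
Assume saturation: I_D = (k_n/2)(V_GS − V_t)² = (0.33/2)×(4.57 − 1.6)² = 0.165×2.97² = 1.46 mA.
V_DS = V_DD − I_D·R_D = 14 − 1.46×1.2 = 12.2 V.
Saturation requires V_DS ≥ V_GS − V_t = 2.97 V; 12.2 ≥ 2.97 ✓.

I_D ≈ 1.5 mA, V_DS ≈ 12 V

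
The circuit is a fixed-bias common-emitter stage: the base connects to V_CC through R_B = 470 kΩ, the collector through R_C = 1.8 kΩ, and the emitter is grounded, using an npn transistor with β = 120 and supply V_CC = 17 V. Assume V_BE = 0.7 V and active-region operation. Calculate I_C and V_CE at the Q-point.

Base loop: V_CC = I_B·R_B + V_BE, so I_B = (17 − 0.7)/470 kΩ = 0.0347 mA.
In the active region I_C = β·I_B = 120 × 0.0347 = 4.16 mA.
Collector loop: V_CE = V_CC − I_C·R_C = 17 − 4.16×1.8 = 9.51 V.
Since V_CE = 9.51 V > V_CE(sat) ≈ 0.2 V, the transistor is in the active region as assumed.

I_C ≈ 4.2 mA, V_CE ≈ 9.5 V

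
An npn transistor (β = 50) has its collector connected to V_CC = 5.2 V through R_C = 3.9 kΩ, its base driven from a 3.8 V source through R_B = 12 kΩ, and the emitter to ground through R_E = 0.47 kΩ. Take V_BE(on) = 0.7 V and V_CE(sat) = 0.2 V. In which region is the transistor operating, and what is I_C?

Assume active: I_B = (3.8 − 0.7)/(12 + 51×0.47) = 0.0862 mA, I_C = β·I_B = 4.31 mA.
Then V_CE = 5.2 − 4.31×3.9 − 4.4×0.47 = -13.7 V < 0.2 V — the active assumption fails.
Re-solve with V_CE = 0.2 V. KCL at the emitter: V_E/R_E = (V_BB−0.7−V_E)/R_B + (V_CC−0.2−V_E)/R_C, giving V_E = 0.624 V.
I_C = (V_CC − 0.2 − V_E)/R_C = (5 − 0.624)/3.9 = 1.12 mA.
Check: I_B = (3.1 − 0.624)/12 = 0.206 mA, and β·I_B = 10.3 mA > I_C, confirming saturation.

saturation; I_C ≈ 1.1 mA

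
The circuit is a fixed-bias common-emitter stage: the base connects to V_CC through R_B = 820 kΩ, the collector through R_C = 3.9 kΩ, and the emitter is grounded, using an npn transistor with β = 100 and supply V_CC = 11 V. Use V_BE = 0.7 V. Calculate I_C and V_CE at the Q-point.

I_C ≈ 1.3 mA, V_CE ≈ 6.1 V

Base loop: V_CC = I_B·R_B + V_BE, so I_B = (11 − 0.7)/820 kΩ = 0.0126 mA.
In the active region I_C = β·I_B = 100 × 0.0126 = 1.26 mA.
Collector loop: V_CE = V_CC − I_C·R_C = 11 − 1.26×3.9 = 6.1 V.
Since V_CE = 6.1 V > V_CE(sat) ≈ 0.2 V, the transistor is in the active region as assumed.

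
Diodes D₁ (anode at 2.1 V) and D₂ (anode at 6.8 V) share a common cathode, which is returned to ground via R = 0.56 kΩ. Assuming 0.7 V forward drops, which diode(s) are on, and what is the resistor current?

Assume both conduct. Then node N would need to be at both 2.1−0.7 = 1.4 V and 6.8−0.7 = 6.1 V, which is impossible.
Assume only D₂ conducts: V_N = 6.8 − 0.7 = 6.1 V, so I_R = 6.1/0.56 = 10.9 mA.
Check D₁: its anode-to-cathode voltage is 2.1 − 6.1 = -4 V < 0.7 V, so it is off. The assumption is consistent.

Only D₂ conducts; I_R ≈ 11 mA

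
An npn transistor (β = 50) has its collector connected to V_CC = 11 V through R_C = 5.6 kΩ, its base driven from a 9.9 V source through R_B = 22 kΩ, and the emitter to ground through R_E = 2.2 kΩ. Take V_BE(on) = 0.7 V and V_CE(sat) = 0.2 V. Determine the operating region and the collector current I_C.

Assume active: I_B = (9.9 − 0.7)/(22 + 51×2.2) = 0.0686 mA, I_C = β·I_B = 3.43 mA.
Then V_CE = 11 − 3.43×5.6 − 3.5×2.2 = -15.9 V < 0.2 V — the active assumption fails.
Re-solve with V_CE = 0.2 V. KCL at the emitter: V_E/R_E = (V_BB−0.7−V_E)/R_B + (V_CC−0.2−V_E)/R_C, giving V_E = 3.46 V.
I_C = (V_CC − 0.2 − V_E)/R_C = (10.8 − 3.46)/5.6 = 1.31 mA.
Check: I_B = (9.2 − 3.46)/22 = 0.261 mA, and β·I_B = 13 mA > I_C, confirming saturation.

saturation; I_C ≈ 1.3 mA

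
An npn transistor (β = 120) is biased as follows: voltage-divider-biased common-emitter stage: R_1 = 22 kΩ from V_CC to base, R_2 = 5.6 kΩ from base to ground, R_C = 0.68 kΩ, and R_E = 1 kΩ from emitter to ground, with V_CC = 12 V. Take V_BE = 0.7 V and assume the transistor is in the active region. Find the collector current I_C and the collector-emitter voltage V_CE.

Thevenize the base divider: V_Th = V_CC·R_2/(R_1+R_2) = 12×5.6/27.6 = 2.43 V, R_Th = R_1‖R_2 = 4.46 kΩ.
Base-emitter loop: V_Th = I_B·R_Th + V_BE + (β+1)I_B·R_E, so I_B = (2.43 − 0.7) / (4.46 + 121×1) = 0.0138 mA.
I_C = β·I_B = 120×0.0138 = 1.66 mA, and I_E = (β+1)I_B = 1.67 mA.
V_CE = V_CC − I_C·R_C − I_E·R_E = 12 − 1.66×0.68 − 1.67×1 = 9.2 V.
V_CE = 9.2 V > 0.2 V confirms active-region operation.

I_C ≈ 1.7 mA, V_CE ≈ 9.2 V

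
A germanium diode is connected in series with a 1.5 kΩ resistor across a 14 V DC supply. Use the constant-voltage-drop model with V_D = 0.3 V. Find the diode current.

KVL around the loop: 14 = V_D + I·R = 0.3 + I × 1.5 kΩ.
So I = (14 − 0.3) / 1.5 kΩ = 13.7 / 1.5 = 9.13 mA.

I ≈ 9.1 mA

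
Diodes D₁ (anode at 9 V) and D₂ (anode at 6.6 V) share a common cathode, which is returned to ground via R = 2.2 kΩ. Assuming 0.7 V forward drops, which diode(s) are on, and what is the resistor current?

Only D₁ conducts; I_R ≈ 3.8 mA

Assume both conduct. Then node N would need to be at both 9−0.7 = 8.3 V and 6.6−0.7 = 5.9 V, which is impossible.
Assume only D₁ conducts: V_N = 9 − 0.7 = 8.3 V, so I_R = 8.3/2.2 = 3.77 mA.
Check D₂: its anode-to-cathode voltage is 6.6 − 8.3 = -1.7 V < 0.7 V, so it is off. The assumption is consistent.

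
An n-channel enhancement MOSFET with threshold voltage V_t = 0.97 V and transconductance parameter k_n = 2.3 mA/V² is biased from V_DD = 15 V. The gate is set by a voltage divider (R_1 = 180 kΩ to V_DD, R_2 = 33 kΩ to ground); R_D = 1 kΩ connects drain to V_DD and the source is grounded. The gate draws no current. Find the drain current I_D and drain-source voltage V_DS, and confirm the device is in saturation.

V_G = V_DD·R_2/(R_1+R_2) = 15×33/213 = 2.32 V. With the source grounded, V_GS = V_G = 2.32 V.
Assume saturation: I_D = (k_n/2)(V_GS − V_t)² = (2.3/2)×(2.32 − 0.97)² = 1.15×1.35² = 2.11 mA.
V_DS = V_DD − I_D·R_D = 15 − 2.11×1 = 12.9 V.
Saturation requires V_DS ≥ V_GS − V_t = 1.35 V; 12.9 ≥ 1.35 ✓.

I_D ≈ 2.1 mA, V_DS ≈ 13 V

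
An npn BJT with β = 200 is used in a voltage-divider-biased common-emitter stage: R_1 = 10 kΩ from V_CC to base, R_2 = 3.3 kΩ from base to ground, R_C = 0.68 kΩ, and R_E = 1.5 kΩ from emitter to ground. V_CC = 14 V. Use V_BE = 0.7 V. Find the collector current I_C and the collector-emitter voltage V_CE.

Thevenize the base divider: V_Th = V_CC·R_2/(R_1+R_2) = 14×3.3/13.3 = 3.47 V, R_Th = R_1‖R_2 = 2.48 kΩ.
Base-emitter loop: V_Th = I_B·R_Th + V_BE + (β+1)I_B·R_E, so I_B = (3.47 − 0.7) / (2.48 + 201×1.5) = 0.00912 mA.
I_C = β·I_B = 200×0.00912 = 1.82 mA, and I_E = (β+1)I_B = 1.83 mA.
V_CE = V_CC − I_C·R_C − I_E·R_E = 14 − 1.82×0.68 − 1.83×1.5 = 10 V.
V_CE = 10 V > 0.2 V confirms active-region operation.

I_C ≈ 1.8 mA, V_CE ≈ 10 V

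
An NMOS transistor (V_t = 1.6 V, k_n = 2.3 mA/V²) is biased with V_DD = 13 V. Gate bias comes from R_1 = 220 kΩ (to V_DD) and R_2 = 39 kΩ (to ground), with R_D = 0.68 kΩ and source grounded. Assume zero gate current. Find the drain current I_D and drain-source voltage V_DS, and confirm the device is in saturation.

I_D ≈ 0.15 mA, V_DS ≈ 13 V

V_G = V_DD·R_2/(R_1+R_2) = 13×39/259 = 1.96 V. With the source grounded, V_GS = V_G = 1.96 V.
Assume saturation: I_D = (k_n/2)(V_GS − V_t)² = (2.3/2)×(1.96 − 1.6)² = 1.15×0.358² = 0.147 mA.
V_DS = V_DD − I_D·R_D = 13 − 0.147×0.68 = 12.9 V.
Saturation requires V_DS ≥ V_GS − V_t = 0.358 V; 12.9 ≥ 0.358 ✓.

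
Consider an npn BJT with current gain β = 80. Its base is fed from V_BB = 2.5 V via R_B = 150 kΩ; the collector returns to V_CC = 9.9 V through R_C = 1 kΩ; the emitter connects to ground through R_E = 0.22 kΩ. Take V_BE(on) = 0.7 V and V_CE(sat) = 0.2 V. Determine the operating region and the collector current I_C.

Assume active. Base-emitter loop: I_B = (V_BB − V_BE)/(R_B + (β+1)R_E) = (2.5 − 0.7)/(150 + 81×0.22) = 0.0107 mA.
I_C = β·I_B = 80×0.0107 = 0.858 mA.
V_CE = V_CC − I_C·R_C − I_E·R_E = 9.9 − 0.858×1 − 0.869×0.22 = 8.85 V > V_CE(sat), so the active-region assumption holds.

active; I_C ≈ 0.86 mA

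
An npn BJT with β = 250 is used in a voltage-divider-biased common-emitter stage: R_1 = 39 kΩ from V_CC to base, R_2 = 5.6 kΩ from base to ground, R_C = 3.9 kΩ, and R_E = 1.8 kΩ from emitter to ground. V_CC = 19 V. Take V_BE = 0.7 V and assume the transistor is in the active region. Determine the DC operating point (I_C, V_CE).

Thevenize the base divider: V_Th = V_CC·R_2/(R_1+R_2) = 19×5.6/44.6 = 2.39 V, R_Th = R_1‖R_2 = 4.9 kΩ.
Base-emitter loop: V_Th = I_B·R_Th + V_BE + (β+1)I_B·R_E, so I_B = (2.39 − 0.7) / (4.9 + 251×1.8) = 0.00369 mA.
I_C = β·I_B = 250×0.00369 = 0.923 mA, and I_E = (β+1)I_B = 0.926 mA.
V_CE = V_CC − I_C·R_C − I_E·R_E = 19 − 0.923×3.9 − 0.926×1.8 = 13.7 V.
V_CE = 13.7 V > 0.2 V confirms active-region operation.

I_C ≈ 0.92 mA, V_CE ≈ 14 V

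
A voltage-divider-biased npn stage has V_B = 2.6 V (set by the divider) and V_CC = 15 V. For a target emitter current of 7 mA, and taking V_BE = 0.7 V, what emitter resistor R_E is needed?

V_E = V_B − V_BE = 2.6 − 0.7 = 1.9 V.
R_E = V_E / I_E = 1.9 / 7 = 0.271 kΩ.

R_E ≈ 0.27 kΩ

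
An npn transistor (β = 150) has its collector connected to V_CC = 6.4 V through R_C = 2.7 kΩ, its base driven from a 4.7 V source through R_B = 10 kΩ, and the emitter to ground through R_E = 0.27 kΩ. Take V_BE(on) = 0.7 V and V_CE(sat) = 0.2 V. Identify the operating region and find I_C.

saturation; I_C ≈ 2.1 mA

Assume active: I_B = (4.7 − 0.7)/(10 + 151×0.27) = 0.0788 mA, I_C = β·I_B = 11.8 mA.
Then V_CE = 6.4 − 11.8×2.7 − 11.9×0.27 = -28.7 V < 0.2 V — the active assumption fails.
Re-solve with V_CE = 0.2 V. KCL at the emitter: V_E/R_E = (V_BB−0.7−V_E)/R_B + (V_CC−0.2−V_E)/R_C, giving V_E = 0.646 V.
I_C = (V_CC − 0.2 − V_E)/R_C = (6.2 − 0.646)/2.7 = 2.06 mA.
Check: I_B = (4 − 0.646)/10 = 0.335 mA, and β·I_B = 50.3 mA > I_C, confirming saturation.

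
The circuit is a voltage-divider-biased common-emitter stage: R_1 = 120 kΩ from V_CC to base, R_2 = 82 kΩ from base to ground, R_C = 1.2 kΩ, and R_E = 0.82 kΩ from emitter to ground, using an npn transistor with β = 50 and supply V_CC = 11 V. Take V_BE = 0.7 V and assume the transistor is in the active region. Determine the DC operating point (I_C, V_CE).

I_C ≈ 2.1 mA, V_CE ≈ 6.8 V

Thevenize the base divider: V_Th = V_CC·R_2/(R_1+R_2) = 11×82/202 = 4.47 V, R_Th = R_1‖R_2 = 48.7 kΩ.
Base-emitter loop: V_Th = I_B·R_Th + V_BE + (β+1)I_B·R_E, so I_B = (4.47 − 0.7) / (48.7 + 51×0.82) = 0.0416 mA.
I_C = β·I_B = 50×0.0416 = 2.08 mA, and I_E = (β+1)I_B = 2.12 mA.
V_CE = V_CC − I_C·R_C − I_E·R_E = 11 − 2.08×1.2 − 2.12×0.82 = 6.77 V.
V_CE = 6.77 V > 0.2 V confirms active-region operation.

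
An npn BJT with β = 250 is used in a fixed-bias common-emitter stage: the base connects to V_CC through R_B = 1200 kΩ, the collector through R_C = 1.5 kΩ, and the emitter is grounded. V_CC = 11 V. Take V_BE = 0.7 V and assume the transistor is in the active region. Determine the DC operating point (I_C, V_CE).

I_C ≈ 2.1 mA, V_CE ≈ 7.8 V

Base loop: V_CC = I_B·R_B + V_BE, so I_B = (11 − 0.7)/1200 kΩ = 0.00858 mA.
In the active region I_C = β·I_B = 250 × 0.00858 = 2.15 mA.
Collector loop: V_CE = V_CC − I_C·R_C = 11 − 2.15×1.5 = 7.78 V.
Since V_CE = 7.78 V > V_CE(sat) ≈ 0.2 V, the transistor is in the active region as assumed.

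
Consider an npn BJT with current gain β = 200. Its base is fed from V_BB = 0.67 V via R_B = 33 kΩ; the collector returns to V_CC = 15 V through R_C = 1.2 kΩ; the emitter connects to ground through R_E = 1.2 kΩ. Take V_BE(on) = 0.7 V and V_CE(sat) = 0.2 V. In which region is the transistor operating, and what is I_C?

cutoff; I_C ≈ 0

V_BB = 0.67 V ≤ V_BE(on) = 0.7 V, so the base-emitter junction is not forward biased.
The transistor is in cutoff: I_B = I_C = 0.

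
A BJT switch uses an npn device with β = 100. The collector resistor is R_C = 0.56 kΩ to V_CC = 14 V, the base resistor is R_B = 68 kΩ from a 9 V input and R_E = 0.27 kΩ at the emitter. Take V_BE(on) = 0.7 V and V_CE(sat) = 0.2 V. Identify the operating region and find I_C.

Assume active. Base-emitter loop: I_B = (V_BB − V_BE)/(R_B + (β+1)R_E) = (9 − 0.7)/(68 + 101×0.27) = 0.0871 mA.
I_C = β·I_B = 100×0.0871 = 8.71 mA.
V_CE = V_CC − I_C·R_C − I_E·R_E = 14 − 8.71×0.56 − 8.8×0.27 = 6.75 V > V_CE(sat), so the active-region assumption holds.

active; I_C ≈ 8.7 mA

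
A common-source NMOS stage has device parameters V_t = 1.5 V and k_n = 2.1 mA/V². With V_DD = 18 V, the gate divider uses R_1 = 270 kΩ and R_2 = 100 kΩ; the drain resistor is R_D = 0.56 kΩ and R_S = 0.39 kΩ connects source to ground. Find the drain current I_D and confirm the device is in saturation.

V_G = V_DD·R_2/(R_1+R_2) = 18×100/370 = 4.86 V.
Assume saturation: I_D = (k_n/2)(V_GS − V_t)² with V_GS = V_G − I_D·R_S = 4.86 − 0.39·I_D.
Substituting gives 0.16·I_D² − 3.76·I_D + 11.9 = 0, with roots I_D = 3.77 or 19.7 mA.
The root I_D = 19.7 mA gives V_GS = -2.84 V ≤ V_t, so take I_D = 3.77 mA.
Then V_GS = 3.39 V and V_DS = V_DD − I_D(R_D+R_S) = 18 − 3.77×0.95 = 14.4 V.
Saturation requires V_DS ≥ V_GS − V_t = 1.89 V; 14.4 ≥ 1.89 ✓.

I_D ≈ 3.8 mA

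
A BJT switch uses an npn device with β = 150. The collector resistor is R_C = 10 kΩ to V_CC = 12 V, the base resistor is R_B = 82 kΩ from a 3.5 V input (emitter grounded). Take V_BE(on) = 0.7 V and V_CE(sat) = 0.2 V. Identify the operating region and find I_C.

saturation; I_C ≈ 1.2 mA

Assume active: I_B = (3.5 − 0.7)/82 = 0.0341 mA, giving I_C = β·I_B = 5.12 mA.
But then V_CE = 12 − 5.12×10 = -39.2 V < V_CE(sat) = 0.2 V — impossible in the active region.
So the transistor is saturated. With V_CE = 0.2 V, I_C = (V_CC − 0.2)/R_C = 11.8/10 = 1.18 mA.
Check: β·I_B = 5.12 mA > I_C = 1.18 mA, confirming saturation.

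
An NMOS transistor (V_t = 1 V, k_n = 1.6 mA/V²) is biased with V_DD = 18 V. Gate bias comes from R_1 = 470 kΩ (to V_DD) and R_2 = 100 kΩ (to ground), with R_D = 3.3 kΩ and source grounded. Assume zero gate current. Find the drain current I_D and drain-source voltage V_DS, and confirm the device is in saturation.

V_G = V_DD·R_2/(R_1+R_2) = 18×100/570 = 3.16 V. With the source grounded, V_GS = V_G = 3.16 V.
Assume saturation: I_D = (k_n/2)(V_GS − V_t)² = (1.6/2)×(3.16 − 1)² = 0.8×2.16² = 3.73 mA.
V_DS = V_DD − I_D·R_D = 18 − 3.73×3.3 = 5.71 V.
Saturation requires V_DS ≥ V_GS − V_t = 2.16 V; 5.71 ≥ 2.16 ✓.

I_D ≈ 3.7 mA, V_DS ≈ 5.7 V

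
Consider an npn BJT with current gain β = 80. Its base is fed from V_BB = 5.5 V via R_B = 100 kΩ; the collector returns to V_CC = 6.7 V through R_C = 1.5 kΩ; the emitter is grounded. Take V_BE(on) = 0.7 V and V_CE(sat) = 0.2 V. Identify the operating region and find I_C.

active; I_C ≈ 3.8 mA

Assume active. Base-emitter loop: I_B = (V_BB − V_BE)/R_B = (5.5 − 0.7)/100 = 0.048 mA.
I_C = β·I_B = 80×0.048 = 3.84 mA.
V_CE = V_CC − I_C·R_C = 6.7 − 3.84×1.5 = 0.94 V > V_CE(sat), so the active-region assumption holds.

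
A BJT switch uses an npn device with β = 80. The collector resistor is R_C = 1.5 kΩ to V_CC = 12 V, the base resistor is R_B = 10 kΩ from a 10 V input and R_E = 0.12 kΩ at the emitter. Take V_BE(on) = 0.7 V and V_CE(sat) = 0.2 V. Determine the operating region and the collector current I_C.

saturation; I_C ≈ 7.2 mA

Assume active: I_B = (10 − 0.7)/(10 + 81×0.12) = 0.472 mA, I_C = β·I_B = 37.7 mA.
Then V_CE = 12 − 37.7×1.5 − 38.2×0.12 = -49.2 V < 0.2 V — the active assumption fails.
Re-solve with V_CE = 0.2 V. KCL at the emitter: V_E/R_E = (V_BB−0.7−V_E)/R_B + (V_CC−0.2−V_E)/R_C, giving V_E = 0.967 V.
I_C = (V_CC − 0.2 − V_E)/R_C = (11.8 − 0.967)/1.5 = 7.22 mA.
Check: I_B = (9.3 − 0.967)/10 = 0.833 mA, and β·I_B = 66.7 mA > I_C, confirming saturation.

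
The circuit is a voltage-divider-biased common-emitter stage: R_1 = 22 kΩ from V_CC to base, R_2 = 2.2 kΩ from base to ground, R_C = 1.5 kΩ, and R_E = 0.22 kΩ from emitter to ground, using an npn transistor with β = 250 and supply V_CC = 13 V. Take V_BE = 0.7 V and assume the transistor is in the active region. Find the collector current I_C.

I_C ≈ 2.1 mA

Thevenize the base divider: V_Th = V_CC·R_2/(R_1+R_2) = 13×2.2/24.2 = 1.18 V, R_Th = R_1‖R_2 = 2 kΩ.
Base-emitter loop: V_Th = I_B·R_Th + V_BE + (β+1)I_B·R_E, so I_B = (1.18 − 0.7) / (2 + 251×0.22) = 0.00842 mA.
I_C = β·I_B = 250×0.00842 = 2.11 mA, and I_E = (β+1)I_B = 2.11 mA.
V_CE = V_CC − I_C·R_C − I_E·R_E = 13 − 2.11×1.5 − 2.11×0.22 = 9.38 V.
V_CE = 9.38 V > 0.2 V confirms active-region operation.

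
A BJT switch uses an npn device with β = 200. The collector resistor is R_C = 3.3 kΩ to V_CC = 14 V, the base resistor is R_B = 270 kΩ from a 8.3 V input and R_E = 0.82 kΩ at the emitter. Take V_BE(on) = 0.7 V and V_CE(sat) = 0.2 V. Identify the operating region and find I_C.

Assume active: I_B = (8.3 − 0.7)/(270 + 201×0.82) = 0.0175 mA, I_C = β·I_B = 3.5 mA.
Then V_CE = 14 − 3.5×3.3 − 3.51×0.82 = -0.417 V < 0.2 V — the active assumption fails.
Re-solve with V_CE = 0.2 V. KCL at the emitter: V_E/R_E = (V_BB−0.7−V_E)/R_B + (V_CC−0.2−V_E)/R_C, giving V_E = 2.76 V.
I_C = (V_CC − 0.2 − V_E)/R_C = (13.8 − 2.76)/3.3 = 3.35 mA.
Check: I_B = (7.6 − 2.76)/270 = 0.0179 mA, and β·I_B = 3.59 mA > I_C, confirming saturation.

saturation; I_C ≈ 3.3 mA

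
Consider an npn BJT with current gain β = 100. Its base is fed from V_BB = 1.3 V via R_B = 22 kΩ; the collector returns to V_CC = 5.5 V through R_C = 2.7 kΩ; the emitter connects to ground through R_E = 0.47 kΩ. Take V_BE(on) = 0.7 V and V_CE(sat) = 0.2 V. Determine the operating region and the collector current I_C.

active; I_C ≈ 0.86 mA

Assume active. Base-emitter loop: I_B = (V_BB − V_BE)/(R_B + (β+1)R_E) = (1.3 − 0.7)/(22 + 101×0.47) = 0.00864 mA.
I_C = β·I_B = 100×0.00864 = 0.864 mA.
V_CE = V_CC − I_C·R_C − I_E·R_E = 5.5 − 0.864×2.7 − 0.872×0.47 = 2.76 V > V_CE(sat), so the active-region assumption holds.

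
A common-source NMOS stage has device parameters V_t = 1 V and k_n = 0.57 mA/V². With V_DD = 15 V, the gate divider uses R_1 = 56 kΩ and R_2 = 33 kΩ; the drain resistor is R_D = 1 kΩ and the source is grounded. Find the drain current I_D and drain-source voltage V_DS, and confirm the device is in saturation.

I_D ≈ 5.9 mA, V_DS ≈ 9.1 V

V_G = V_DD·R_2/(R_1+R_2) = 15×33/89 = 5.56 V. With the source grounded, V_GS = V_G = 5.56 V.
Assume saturation: I_D = (k_n/2)(V_GS − V_t)² = (0.57/2)×(5.56 − 1)² = 0.285×4.56² = 5.93 mA.
V_DS = V_DD − I_D·R_D = 15 − 5.93×1 = 9.07 V.
Saturation requires V_DS ≥ V_GS − V_t = 4.56 V; 9.07 ≥ 4.56 ✓.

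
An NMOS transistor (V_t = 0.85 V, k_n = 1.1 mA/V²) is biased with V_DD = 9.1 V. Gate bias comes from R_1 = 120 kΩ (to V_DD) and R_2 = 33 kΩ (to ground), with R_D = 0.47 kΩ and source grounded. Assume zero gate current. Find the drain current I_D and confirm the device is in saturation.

I_D ≈ 0.68 mA

V_G = V_DD·R_2/(R_1+R_2) = 9.1×33/153 = 1.96 V. With the source grounded, V_GS = V_G = 1.96 V.
Assume saturation: I_D = (k_n/2)(V_GS − V_t)² = (1.1/2)×(1.96 − 0.85)² = 0.55×1.11² = 0.681 mA.
V_DS = V_DD − I_D·R_D = 9.1 − 0.681×0.47 = 8.78 V.
Saturation requires V_DS ≥ V_GS − V_t = 1.11 V; 8.78 ≥ 1.11 ✓.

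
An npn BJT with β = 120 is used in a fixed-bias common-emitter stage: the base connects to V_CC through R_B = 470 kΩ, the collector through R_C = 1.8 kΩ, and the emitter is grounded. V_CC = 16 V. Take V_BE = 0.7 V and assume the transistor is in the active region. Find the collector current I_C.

Base loop: V_CC = I_B·R_B + V_BE, so I_B = (16 − 0.7)/470 kΩ = 0.0326 mA.
In the active region I_C = β·I_B = 120 × 0.0326 = 3.91 mA.
Collector loop: V_CE = V_CC − I_C·R_C = 16 − 3.91×1.8 = 8.97 V.
Since V_CE = 8.97 V > V_CE(sat) ≈ 0.2 V, the transistor is in the active region as assumed.

I_C ≈ 3.9 mA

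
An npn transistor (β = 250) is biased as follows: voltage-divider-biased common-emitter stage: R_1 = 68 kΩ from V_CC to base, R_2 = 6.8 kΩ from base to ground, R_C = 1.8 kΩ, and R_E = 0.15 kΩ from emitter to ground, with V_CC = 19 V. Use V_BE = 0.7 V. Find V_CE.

V_CE ≈ 7.6 V

Thevenize the base divider: V_Th = V_CC·R_2/(R_1+R_2) = 19×6.8/74.8 = 1.73 V, R_Th = R_1‖R_2 = 6.18 kΩ.
Base-emitter loop: V_Th = I_B·R_Th + V_BE + (β+1)I_B·R_E, so I_B = (1.73 − 0.7) / (6.18 + 251×0.15) = 0.0234 mA.
I_C = β·I_B = 250×0.0234 = 5.86 mA, and I_E = (β+1)I_B = 5.88 mA.
V_CE = V_CC − I_C·R_C − I_E·R_E = 19 − 5.86×1.8 − 5.88×0.15 = 7.57 V.
V_CE = 7.57 V > 0.2 V confirms active-region operation.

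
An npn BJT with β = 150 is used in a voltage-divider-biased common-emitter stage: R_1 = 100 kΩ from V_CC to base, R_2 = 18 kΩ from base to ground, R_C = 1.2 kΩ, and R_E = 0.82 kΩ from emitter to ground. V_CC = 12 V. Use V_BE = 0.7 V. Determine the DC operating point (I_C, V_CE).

I_C ≈ 1.2 mA, V_CE ≈ 9.5 V

Thevenize the base divider: V_Th = V_CC·R_2/(R_1+R_2) = 12×18/118 = 1.83 V, R_Th = R_1‖R_2 = 15.3 kΩ.
Base-emitter loop: V_Th = I_B·R_Th + V_BE + (β+1)I_B·R_E, so I_B = (1.83 − 0.7) / (15.3 + 151×0.82) = 0.00813 mA.
I_C = β·I_B = 150×0.00813 = 1.22 mA, and I_E = (β+1)I_B = 1.23 mA.
V_CE = V_CC − I_C·R_C − I_E·R_E = 12 − 1.22×1.2 − 1.23×0.82 = 9.53 V.
V_CE = 9.53 V > 0.2 V confirms active-region operation.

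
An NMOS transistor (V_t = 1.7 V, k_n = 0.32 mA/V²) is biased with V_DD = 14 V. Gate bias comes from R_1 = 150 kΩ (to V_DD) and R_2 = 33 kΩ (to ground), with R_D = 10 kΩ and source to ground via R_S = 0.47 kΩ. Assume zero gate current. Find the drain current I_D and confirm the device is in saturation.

V_G = V_DD·R_2/(R_1+R_2) = 14×33/183 = 2.52 V.
Assume saturation: I_D = (k_n/2)(V_GS − V_t)² with V_GS = V_G − I_D·R_S = 2.52 − 0.47·I_D.
Substituting gives 0.0353·I_D² − 1.12·I_D + 0.109 = 0, with roots I_D = 0.0971 or 31.7 mA.
The root I_D = 31.7 mA gives V_GS = -12.4 V ≤ V_t, so take I_D = 0.0971 mA.
Then V_GS = 2.48 V and V_DS = V_DD − I_D(R_D+R_S) = 14 − 0.0971×10.5 = 13 V.
Saturation requires V_DS ≥ V_GS − V_t = 0.779 V; 13 ≥ 0.779 ✓.

I_D ≈ 0.097 mA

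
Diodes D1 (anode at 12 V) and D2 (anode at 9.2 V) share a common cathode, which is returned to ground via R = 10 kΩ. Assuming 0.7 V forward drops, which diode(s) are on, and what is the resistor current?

Assume both conduct. Then node N would need to be at both 12−0.7 = 11.3 V and 9.2−0.7 = 8.5 V, which is impossible.
Assume only D1 conducts: V_N = 12 − 0.7 = 11.3 V, so I_R = 11.3/10 = 1.13 mA.
Check D2: its anode-to-cathode voltage is 9.2 − 11.3 = -2.1 V < 0.7 V, so it is off. The assumption is consistent.

Only D1 conducts; I_R ≈ 1.1 mA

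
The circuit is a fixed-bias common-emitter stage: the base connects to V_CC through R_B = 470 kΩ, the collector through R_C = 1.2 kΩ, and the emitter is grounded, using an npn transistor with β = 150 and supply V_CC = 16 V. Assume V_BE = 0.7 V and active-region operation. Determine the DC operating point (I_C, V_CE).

Base loop: V_CC = I_B·R_B + V_BE, so I_B = (16 − 0.7)/470 kΩ = 0.0326 mA.
In the active region I_C = β·I_B = 150 × 0.0326 = 4.88 mA.
Collector loop: V_CE = V_CC − I_C·R_C = 16 − 4.88×1.2 = 10.1 V.
Since V_CE = 10.1 V > V_CE(sat) ≈ 0.2 V, the transistor is in the active region as assumed.

I_C ≈ 4.9 mA, V_CE ≈ 10 V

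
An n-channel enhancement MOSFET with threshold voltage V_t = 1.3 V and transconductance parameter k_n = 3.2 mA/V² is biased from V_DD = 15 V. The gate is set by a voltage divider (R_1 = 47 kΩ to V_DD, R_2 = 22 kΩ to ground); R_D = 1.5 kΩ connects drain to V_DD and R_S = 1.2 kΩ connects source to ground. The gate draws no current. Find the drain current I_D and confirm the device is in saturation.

I_D ≈ 2 mA

V_G = V_DD·R_2/(R_1+R_2) = 15×22/69 = 4.78 V.
Assume saturation: I_D = (k_n/2)(V_GS − V_t)² with V_GS = V_G − I_D·R_S = 4.78 − 1.2·I_D.
Substituting gives 2.3·I_D² − 14.4·I_D + 19.4 = 0, with roots I_D = 1.98 or 4.26 mA.
The root I_D = 4.26 mA gives V_GS = -0.332 V ≤ V_t, so take I_D = 1.98 mA.
Then V_GS = 2.41 V and V_DS = V_DD − I_D(R_D+R_S) = 15 − 1.98×2.7 = 9.66 V.
Saturation requires V_DS ≥ V_GS − V_t = 1.11 V; 9.66 ≥ 1.11 ✓.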